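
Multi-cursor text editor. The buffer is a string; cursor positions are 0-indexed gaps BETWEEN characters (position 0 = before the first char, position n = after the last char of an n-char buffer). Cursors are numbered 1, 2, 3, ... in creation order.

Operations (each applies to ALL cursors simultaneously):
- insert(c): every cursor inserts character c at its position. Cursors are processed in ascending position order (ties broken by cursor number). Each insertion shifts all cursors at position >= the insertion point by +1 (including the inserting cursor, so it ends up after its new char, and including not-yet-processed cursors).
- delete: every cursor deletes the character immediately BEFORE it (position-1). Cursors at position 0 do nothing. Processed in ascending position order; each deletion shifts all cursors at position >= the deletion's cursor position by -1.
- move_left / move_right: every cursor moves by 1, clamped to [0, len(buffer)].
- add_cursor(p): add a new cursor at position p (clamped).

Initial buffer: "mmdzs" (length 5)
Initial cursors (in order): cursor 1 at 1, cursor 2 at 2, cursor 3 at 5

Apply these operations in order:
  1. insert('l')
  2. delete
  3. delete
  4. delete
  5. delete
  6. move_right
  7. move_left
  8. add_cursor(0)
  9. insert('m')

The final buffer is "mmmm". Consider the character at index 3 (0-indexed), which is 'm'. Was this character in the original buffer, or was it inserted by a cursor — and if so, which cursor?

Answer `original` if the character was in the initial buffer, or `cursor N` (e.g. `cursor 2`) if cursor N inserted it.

After op 1 (insert('l')): buffer="mlmldzsl" (len 8), cursors c1@2 c2@4 c3@8, authorship .1.2...3
After op 2 (delete): buffer="mmdzs" (len 5), cursors c1@1 c2@2 c3@5, authorship .....
After op 3 (delete): buffer="dz" (len 2), cursors c1@0 c2@0 c3@2, authorship ..
After op 4 (delete): buffer="d" (len 1), cursors c1@0 c2@0 c3@1, authorship .
After op 5 (delete): buffer="" (len 0), cursors c1@0 c2@0 c3@0, authorship 
After op 6 (move_right): buffer="" (len 0), cursors c1@0 c2@0 c3@0, authorship 
After op 7 (move_left): buffer="" (len 0), cursors c1@0 c2@0 c3@0, authorship 
After op 8 (add_cursor(0)): buffer="" (len 0), cursors c1@0 c2@0 c3@0 c4@0, authorship 
After op 9 (insert('m')): buffer="mmmm" (len 4), cursors c1@4 c2@4 c3@4 c4@4, authorship 1234
Authorship (.=original, N=cursor N): 1 2 3 4
Index 3: author = 4

Answer: cursor 4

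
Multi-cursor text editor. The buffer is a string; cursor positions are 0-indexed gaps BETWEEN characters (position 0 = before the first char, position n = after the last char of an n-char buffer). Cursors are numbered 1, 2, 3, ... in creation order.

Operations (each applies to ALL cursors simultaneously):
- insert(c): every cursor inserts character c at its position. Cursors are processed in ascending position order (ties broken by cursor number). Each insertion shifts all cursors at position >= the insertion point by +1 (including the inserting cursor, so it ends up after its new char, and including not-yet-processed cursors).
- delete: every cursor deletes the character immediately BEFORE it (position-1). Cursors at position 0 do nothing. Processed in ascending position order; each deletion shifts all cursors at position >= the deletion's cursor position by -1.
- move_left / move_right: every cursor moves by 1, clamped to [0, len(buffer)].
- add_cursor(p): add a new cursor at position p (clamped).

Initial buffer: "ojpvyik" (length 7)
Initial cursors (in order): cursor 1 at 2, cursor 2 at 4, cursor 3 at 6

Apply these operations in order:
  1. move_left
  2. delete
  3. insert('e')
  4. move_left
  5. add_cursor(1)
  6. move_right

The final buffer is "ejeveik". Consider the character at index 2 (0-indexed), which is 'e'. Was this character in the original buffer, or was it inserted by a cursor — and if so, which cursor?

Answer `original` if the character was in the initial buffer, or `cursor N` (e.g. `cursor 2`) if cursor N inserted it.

Answer: cursor 2

Derivation:
After op 1 (move_left): buffer="ojpvyik" (len 7), cursors c1@1 c2@3 c3@5, authorship .......
After op 2 (delete): buffer="jvik" (len 4), cursors c1@0 c2@1 c3@2, authorship ....
After op 3 (insert('e')): buffer="ejeveik" (len 7), cursors c1@1 c2@3 c3@5, authorship 1.2.3..
After op 4 (move_left): buffer="ejeveik" (len 7), cursors c1@0 c2@2 c3@4, authorship 1.2.3..
After op 5 (add_cursor(1)): buffer="ejeveik" (len 7), cursors c1@0 c4@1 c2@2 c3@4, authorship 1.2.3..
After op 6 (move_right): buffer="ejeveik" (len 7), cursors c1@1 c4@2 c2@3 c3@5, authorship 1.2.3..
Authorship (.=original, N=cursor N): 1 . 2 . 3 . .
Index 2: author = 2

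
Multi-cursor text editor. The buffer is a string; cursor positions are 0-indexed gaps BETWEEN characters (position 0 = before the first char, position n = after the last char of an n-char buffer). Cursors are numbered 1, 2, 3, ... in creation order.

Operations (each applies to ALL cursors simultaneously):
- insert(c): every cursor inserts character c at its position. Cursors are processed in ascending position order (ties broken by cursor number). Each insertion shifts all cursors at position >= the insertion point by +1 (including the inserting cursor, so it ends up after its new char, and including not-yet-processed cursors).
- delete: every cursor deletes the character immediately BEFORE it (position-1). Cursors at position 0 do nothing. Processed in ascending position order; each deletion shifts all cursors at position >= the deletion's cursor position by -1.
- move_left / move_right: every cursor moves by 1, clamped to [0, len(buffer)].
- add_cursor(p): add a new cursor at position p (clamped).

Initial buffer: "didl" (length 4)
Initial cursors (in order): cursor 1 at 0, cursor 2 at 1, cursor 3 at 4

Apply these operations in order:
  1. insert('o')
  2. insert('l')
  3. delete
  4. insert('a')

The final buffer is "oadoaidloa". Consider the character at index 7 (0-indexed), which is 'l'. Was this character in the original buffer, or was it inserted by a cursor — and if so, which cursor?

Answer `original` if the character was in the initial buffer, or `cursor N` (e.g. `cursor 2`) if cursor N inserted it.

Answer: original

Derivation:
After op 1 (insert('o')): buffer="odoidlo" (len 7), cursors c1@1 c2@3 c3@7, authorship 1.2...3
After op 2 (insert('l')): buffer="oldolidlol" (len 10), cursors c1@2 c2@5 c3@10, authorship 11.22...33
After op 3 (delete): buffer="odoidlo" (len 7), cursors c1@1 c2@3 c3@7, authorship 1.2...3
After op 4 (insert('a')): buffer="oadoaidloa" (len 10), cursors c1@2 c2@5 c3@10, authorship 11.22...33
Authorship (.=original, N=cursor N): 1 1 . 2 2 . . . 3 3
Index 7: author = original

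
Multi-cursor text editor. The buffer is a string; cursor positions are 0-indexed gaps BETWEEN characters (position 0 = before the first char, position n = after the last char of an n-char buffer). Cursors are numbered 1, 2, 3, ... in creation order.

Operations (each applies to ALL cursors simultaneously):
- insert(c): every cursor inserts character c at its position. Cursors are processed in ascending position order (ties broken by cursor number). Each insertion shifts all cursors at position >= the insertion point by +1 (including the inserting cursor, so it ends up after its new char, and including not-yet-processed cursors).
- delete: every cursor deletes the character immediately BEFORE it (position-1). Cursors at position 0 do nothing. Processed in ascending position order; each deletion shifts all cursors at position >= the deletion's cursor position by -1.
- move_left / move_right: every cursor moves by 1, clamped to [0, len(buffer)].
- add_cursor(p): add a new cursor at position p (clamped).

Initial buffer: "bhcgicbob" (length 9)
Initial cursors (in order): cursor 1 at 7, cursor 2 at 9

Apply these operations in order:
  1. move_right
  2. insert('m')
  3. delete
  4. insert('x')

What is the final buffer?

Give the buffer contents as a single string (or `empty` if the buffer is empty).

Answer: bhcgicboxbx

Derivation:
After op 1 (move_right): buffer="bhcgicbob" (len 9), cursors c1@8 c2@9, authorship .........
After op 2 (insert('m')): buffer="bhcgicbombm" (len 11), cursors c1@9 c2@11, authorship ........1.2
After op 3 (delete): buffer="bhcgicbob" (len 9), cursors c1@8 c2@9, authorship .........
After op 4 (insert('x')): buffer="bhcgicboxbx" (len 11), cursors c1@9 c2@11, authorship ........1.2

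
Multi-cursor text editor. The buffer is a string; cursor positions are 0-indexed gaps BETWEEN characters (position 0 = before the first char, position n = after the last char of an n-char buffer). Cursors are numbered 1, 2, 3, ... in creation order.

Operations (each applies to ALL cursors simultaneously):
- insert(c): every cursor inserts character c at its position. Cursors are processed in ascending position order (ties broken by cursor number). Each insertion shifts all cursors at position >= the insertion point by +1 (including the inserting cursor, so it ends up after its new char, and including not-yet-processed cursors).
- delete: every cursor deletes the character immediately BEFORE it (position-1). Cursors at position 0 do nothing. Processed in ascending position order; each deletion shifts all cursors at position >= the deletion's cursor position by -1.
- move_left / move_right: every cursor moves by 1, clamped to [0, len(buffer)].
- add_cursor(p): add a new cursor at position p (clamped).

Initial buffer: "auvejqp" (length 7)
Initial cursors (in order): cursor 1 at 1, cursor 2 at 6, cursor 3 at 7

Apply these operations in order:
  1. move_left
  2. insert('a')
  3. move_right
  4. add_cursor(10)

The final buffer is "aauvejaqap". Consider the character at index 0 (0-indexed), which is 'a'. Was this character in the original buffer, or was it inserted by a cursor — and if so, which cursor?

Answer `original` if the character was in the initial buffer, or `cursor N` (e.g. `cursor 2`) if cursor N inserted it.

After op 1 (move_left): buffer="auvejqp" (len 7), cursors c1@0 c2@5 c3@6, authorship .......
After op 2 (insert('a')): buffer="aauvejaqap" (len 10), cursors c1@1 c2@7 c3@9, authorship 1.....2.3.
After op 3 (move_right): buffer="aauvejaqap" (len 10), cursors c1@2 c2@8 c3@10, authorship 1.....2.3.
After op 4 (add_cursor(10)): buffer="aauvejaqap" (len 10), cursors c1@2 c2@8 c3@10 c4@10, authorship 1.....2.3.
Authorship (.=original, N=cursor N): 1 . . . . . 2 . 3 .
Index 0: author = 1

Answer: cursor 1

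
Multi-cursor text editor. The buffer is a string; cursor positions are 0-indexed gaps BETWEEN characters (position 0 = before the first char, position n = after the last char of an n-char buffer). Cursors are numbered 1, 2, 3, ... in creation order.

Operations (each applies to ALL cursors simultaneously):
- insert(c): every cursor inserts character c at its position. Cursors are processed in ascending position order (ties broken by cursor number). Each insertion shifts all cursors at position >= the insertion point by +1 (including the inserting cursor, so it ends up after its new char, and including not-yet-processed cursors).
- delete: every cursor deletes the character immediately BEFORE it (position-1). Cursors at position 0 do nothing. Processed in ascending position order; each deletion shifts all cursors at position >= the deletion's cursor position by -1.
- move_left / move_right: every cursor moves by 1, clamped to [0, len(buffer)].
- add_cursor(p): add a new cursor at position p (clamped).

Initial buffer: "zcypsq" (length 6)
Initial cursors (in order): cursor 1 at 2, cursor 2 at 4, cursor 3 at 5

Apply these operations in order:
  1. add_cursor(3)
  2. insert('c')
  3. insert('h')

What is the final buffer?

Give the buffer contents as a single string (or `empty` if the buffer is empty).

After op 1 (add_cursor(3)): buffer="zcypsq" (len 6), cursors c1@2 c4@3 c2@4 c3@5, authorship ......
After op 2 (insert('c')): buffer="zccycpcscq" (len 10), cursors c1@3 c4@5 c2@7 c3@9, authorship ..1.4.2.3.
After op 3 (insert('h')): buffer="zcchychpchschq" (len 14), cursors c1@4 c4@7 c2@10 c3@13, authorship ..11.44.22.33.

Answer: zcchychpchschq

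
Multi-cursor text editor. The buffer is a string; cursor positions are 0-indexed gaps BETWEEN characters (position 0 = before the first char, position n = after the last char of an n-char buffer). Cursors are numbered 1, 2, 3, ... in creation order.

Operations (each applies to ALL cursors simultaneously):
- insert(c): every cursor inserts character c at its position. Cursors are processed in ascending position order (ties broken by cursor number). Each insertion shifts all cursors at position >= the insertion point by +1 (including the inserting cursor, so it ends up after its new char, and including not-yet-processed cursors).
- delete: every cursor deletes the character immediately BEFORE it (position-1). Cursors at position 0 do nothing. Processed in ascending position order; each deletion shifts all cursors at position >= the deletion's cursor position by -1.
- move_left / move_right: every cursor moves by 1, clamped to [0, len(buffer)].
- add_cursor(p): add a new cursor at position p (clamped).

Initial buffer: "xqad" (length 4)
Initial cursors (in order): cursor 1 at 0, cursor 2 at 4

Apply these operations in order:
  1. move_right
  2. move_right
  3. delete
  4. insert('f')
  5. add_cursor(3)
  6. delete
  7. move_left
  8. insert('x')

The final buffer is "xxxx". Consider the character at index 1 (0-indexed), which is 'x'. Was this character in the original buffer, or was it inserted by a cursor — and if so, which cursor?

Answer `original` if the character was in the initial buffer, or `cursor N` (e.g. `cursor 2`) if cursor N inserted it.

Answer: cursor 2

Derivation:
After op 1 (move_right): buffer="xqad" (len 4), cursors c1@1 c2@4, authorship ....
After op 2 (move_right): buffer="xqad" (len 4), cursors c1@2 c2@4, authorship ....
After op 3 (delete): buffer="xa" (len 2), cursors c1@1 c2@2, authorship ..
After op 4 (insert('f')): buffer="xfaf" (len 4), cursors c1@2 c2@4, authorship .1.2
After op 5 (add_cursor(3)): buffer="xfaf" (len 4), cursors c1@2 c3@3 c2@4, authorship .1.2
After op 6 (delete): buffer="x" (len 1), cursors c1@1 c2@1 c3@1, authorship .
After op 7 (move_left): buffer="x" (len 1), cursors c1@0 c2@0 c3@0, authorship .
After op 8 (insert('x')): buffer="xxxx" (len 4), cursors c1@3 c2@3 c3@3, authorship 123.
Authorship (.=original, N=cursor N): 1 2 3 .
Index 1: author = 2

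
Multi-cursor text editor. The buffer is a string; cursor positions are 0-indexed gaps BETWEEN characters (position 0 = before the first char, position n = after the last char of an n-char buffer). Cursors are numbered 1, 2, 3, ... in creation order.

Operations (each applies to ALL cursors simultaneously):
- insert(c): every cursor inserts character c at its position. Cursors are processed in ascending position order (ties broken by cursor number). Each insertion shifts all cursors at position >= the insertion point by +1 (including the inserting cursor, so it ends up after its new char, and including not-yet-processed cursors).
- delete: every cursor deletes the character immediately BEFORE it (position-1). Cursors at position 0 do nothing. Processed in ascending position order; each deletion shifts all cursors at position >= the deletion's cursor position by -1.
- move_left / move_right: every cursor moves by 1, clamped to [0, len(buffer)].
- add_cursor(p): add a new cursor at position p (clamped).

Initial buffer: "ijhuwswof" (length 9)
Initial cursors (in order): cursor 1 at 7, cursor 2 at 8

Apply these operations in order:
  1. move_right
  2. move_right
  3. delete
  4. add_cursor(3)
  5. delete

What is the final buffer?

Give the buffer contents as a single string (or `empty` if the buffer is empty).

After op 1 (move_right): buffer="ijhuwswof" (len 9), cursors c1@8 c2@9, authorship .........
After op 2 (move_right): buffer="ijhuwswof" (len 9), cursors c1@9 c2@9, authorship .........
After op 3 (delete): buffer="ijhuwsw" (len 7), cursors c1@7 c2@7, authorship .......
After op 4 (add_cursor(3)): buffer="ijhuwsw" (len 7), cursors c3@3 c1@7 c2@7, authorship .......
After op 5 (delete): buffer="ijuw" (len 4), cursors c3@2 c1@4 c2@4, authorship ....

Answer: ijuw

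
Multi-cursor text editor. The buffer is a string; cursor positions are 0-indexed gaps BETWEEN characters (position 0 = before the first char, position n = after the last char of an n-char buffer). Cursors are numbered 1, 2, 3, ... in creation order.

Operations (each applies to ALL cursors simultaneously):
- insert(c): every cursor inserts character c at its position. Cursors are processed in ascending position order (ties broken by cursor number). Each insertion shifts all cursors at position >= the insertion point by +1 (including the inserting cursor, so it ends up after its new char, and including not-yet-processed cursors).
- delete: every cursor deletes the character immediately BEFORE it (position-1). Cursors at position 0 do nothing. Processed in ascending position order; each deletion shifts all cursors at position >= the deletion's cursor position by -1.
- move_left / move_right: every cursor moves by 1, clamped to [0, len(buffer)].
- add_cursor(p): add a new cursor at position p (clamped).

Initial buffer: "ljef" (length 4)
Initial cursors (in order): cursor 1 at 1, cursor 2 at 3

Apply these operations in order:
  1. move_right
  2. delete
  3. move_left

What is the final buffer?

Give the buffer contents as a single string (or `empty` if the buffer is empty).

Answer: le

Derivation:
After op 1 (move_right): buffer="ljef" (len 4), cursors c1@2 c2@4, authorship ....
After op 2 (delete): buffer="le" (len 2), cursors c1@1 c2@2, authorship ..
After op 3 (move_left): buffer="le" (len 2), cursors c1@0 c2@1, authorship ..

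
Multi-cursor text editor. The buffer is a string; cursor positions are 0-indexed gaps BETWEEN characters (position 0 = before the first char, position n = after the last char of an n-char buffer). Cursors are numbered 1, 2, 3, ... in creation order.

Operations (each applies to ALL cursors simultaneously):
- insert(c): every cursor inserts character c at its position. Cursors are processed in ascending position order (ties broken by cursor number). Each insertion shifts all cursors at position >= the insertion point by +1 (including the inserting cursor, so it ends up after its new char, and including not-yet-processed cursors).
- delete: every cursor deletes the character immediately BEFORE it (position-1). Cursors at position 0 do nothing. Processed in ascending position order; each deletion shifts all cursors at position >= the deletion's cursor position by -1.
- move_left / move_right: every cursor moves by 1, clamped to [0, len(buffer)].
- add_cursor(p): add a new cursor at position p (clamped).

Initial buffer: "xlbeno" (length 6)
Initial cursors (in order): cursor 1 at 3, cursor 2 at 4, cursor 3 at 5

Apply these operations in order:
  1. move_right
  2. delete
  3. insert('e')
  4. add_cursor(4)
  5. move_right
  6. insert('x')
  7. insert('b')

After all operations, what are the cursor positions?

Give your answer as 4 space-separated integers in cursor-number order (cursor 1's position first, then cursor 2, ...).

After op 1 (move_right): buffer="xlbeno" (len 6), cursors c1@4 c2@5 c3@6, authorship ......
After op 2 (delete): buffer="xlb" (len 3), cursors c1@3 c2@3 c3@3, authorship ...
After op 3 (insert('e')): buffer="xlbeee" (len 6), cursors c1@6 c2@6 c3@6, authorship ...123
After op 4 (add_cursor(4)): buffer="xlbeee" (len 6), cursors c4@4 c1@6 c2@6 c3@6, authorship ...123
After op 5 (move_right): buffer="xlbeee" (len 6), cursors c4@5 c1@6 c2@6 c3@6, authorship ...123
After op 6 (insert('x')): buffer="xlbeexexxx" (len 10), cursors c4@6 c1@10 c2@10 c3@10, authorship ...1243123
After op 7 (insert('b')): buffer="xlbeexbexxxbbb" (len 14), cursors c4@7 c1@14 c2@14 c3@14, authorship ...12443123123

Answer: 14 14 14 7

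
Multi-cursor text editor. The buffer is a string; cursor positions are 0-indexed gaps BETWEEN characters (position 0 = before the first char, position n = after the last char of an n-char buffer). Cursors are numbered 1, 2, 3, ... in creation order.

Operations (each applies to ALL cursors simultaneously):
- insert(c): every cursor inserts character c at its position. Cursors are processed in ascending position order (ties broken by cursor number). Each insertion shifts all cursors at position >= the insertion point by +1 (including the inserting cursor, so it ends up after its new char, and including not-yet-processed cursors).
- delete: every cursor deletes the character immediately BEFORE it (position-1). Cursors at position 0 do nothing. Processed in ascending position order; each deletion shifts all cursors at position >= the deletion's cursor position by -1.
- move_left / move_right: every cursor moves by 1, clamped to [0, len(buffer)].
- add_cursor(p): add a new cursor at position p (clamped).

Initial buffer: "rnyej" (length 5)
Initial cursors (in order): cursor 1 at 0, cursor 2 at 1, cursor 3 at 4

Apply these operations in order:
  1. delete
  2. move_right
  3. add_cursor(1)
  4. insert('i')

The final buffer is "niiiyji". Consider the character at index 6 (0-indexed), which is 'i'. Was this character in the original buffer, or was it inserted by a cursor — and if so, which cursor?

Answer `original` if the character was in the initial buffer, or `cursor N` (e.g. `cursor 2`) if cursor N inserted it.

After op 1 (delete): buffer="nyj" (len 3), cursors c1@0 c2@0 c3@2, authorship ...
After op 2 (move_right): buffer="nyj" (len 3), cursors c1@1 c2@1 c3@3, authorship ...
After op 3 (add_cursor(1)): buffer="nyj" (len 3), cursors c1@1 c2@1 c4@1 c3@3, authorship ...
After op 4 (insert('i')): buffer="niiiyji" (len 7), cursors c1@4 c2@4 c4@4 c3@7, authorship .124..3
Authorship (.=original, N=cursor N): . 1 2 4 . . 3
Index 6: author = 3

Answer: cursor 3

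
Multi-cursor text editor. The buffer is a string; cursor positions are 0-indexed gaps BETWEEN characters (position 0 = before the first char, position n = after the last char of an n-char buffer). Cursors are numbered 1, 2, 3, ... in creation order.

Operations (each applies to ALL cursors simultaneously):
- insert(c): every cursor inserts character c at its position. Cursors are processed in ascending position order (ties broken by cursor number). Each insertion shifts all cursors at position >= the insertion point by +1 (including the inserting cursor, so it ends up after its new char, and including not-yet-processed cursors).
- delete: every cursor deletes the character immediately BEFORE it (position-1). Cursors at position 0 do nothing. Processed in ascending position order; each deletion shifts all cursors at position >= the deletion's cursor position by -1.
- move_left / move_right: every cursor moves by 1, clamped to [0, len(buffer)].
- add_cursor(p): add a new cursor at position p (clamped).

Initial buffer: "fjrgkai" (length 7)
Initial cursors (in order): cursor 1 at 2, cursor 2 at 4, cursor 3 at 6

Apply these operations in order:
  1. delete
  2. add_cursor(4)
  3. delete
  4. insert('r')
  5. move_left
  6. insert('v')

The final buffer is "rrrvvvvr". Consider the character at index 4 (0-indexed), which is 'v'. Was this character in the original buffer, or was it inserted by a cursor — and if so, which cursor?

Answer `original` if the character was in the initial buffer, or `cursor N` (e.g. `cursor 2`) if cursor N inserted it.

After op 1 (delete): buffer="frki" (len 4), cursors c1@1 c2@2 c3@3, authorship ....
After op 2 (add_cursor(4)): buffer="frki" (len 4), cursors c1@1 c2@2 c3@3 c4@4, authorship ....
After op 3 (delete): buffer="" (len 0), cursors c1@0 c2@0 c3@0 c4@0, authorship 
After op 4 (insert('r')): buffer="rrrr" (len 4), cursors c1@4 c2@4 c3@4 c4@4, authorship 1234
After op 5 (move_left): buffer="rrrr" (len 4), cursors c1@3 c2@3 c3@3 c4@3, authorship 1234
After op 6 (insert('v')): buffer="rrrvvvvr" (len 8), cursors c1@7 c2@7 c3@7 c4@7, authorship 12312344
Authorship (.=original, N=cursor N): 1 2 3 1 2 3 4 4
Index 4: author = 2

Answer: cursor 2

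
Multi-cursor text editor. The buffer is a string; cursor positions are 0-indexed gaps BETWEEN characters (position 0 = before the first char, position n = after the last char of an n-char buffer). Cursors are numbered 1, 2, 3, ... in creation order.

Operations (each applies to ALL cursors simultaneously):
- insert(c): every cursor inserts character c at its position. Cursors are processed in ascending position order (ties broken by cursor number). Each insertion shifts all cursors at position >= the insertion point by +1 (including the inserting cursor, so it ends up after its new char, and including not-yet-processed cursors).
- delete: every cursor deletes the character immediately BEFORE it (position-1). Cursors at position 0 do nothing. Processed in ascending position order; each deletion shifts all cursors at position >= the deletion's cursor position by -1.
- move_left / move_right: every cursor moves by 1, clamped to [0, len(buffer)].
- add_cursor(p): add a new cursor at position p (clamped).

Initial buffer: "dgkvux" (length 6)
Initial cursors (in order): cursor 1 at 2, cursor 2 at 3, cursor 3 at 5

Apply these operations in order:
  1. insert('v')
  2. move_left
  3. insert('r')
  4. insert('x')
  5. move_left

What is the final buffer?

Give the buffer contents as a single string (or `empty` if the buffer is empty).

Answer: dgrxvkrxvvurxvx

Derivation:
After op 1 (insert('v')): buffer="dgvkvvuvx" (len 9), cursors c1@3 c2@5 c3@8, authorship ..1.2..3.
After op 2 (move_left): buffer="dgvkvvuvx" (len 9), cursors c1@2 c2@4 c3@7, authorship ..1.2..3.
After op 3 (insert('r')): buffer="dgrvkrvvurvx" (len 12), cursors c1@3 c2@6 c3@10, authorship ..11.22..33.
After op 4 (insert('x')): buffer="dgrxvkrxvvurxvx" (len 15), cursors c1@4 c2@8 c3@13, authorship ..111.222..333.
After op 5 (move_left): buffer="dgrxvkrxvvurxvx" (len 15), cursors c1@3 c2@7 c3@12, authorship ..111.222..333.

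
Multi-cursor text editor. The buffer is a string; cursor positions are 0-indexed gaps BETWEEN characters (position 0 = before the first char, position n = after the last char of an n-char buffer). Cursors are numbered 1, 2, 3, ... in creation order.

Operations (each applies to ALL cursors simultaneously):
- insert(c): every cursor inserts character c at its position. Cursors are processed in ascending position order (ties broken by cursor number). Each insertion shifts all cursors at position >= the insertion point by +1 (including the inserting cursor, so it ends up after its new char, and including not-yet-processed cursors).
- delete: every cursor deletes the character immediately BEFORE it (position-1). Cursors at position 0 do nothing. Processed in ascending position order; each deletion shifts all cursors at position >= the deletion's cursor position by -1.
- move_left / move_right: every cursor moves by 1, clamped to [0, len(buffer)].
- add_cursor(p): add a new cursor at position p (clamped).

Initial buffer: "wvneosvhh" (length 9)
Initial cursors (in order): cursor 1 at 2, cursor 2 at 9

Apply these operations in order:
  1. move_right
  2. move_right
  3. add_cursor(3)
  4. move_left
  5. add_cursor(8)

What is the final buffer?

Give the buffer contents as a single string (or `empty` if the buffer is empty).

After op 1 (move_right): buffer="wvneosvhh" (len 9), cursors c1@3 c2@9, authorship .........
After op 2 (move_right): buffer="wvneosvhh" (len 9), cursors c1@4 c2@9, authorship .........
After op 3 (add_cursor(3)): buffer="wvneosvhh" (len 9), cursors c3@3 c1@4 c2@9, authorship .........
After op 4 (move_left): buffer="wvneosvhh" (len 9), cursors c3@2 c1@3 c2@8, authorship .........
After op 5 (add_cursor(8)): buffer="wvneosvhh" (len 9), cursors c3@2 c1@3 c2@8 c4@8, authorship .........

Answer: wvneosvhh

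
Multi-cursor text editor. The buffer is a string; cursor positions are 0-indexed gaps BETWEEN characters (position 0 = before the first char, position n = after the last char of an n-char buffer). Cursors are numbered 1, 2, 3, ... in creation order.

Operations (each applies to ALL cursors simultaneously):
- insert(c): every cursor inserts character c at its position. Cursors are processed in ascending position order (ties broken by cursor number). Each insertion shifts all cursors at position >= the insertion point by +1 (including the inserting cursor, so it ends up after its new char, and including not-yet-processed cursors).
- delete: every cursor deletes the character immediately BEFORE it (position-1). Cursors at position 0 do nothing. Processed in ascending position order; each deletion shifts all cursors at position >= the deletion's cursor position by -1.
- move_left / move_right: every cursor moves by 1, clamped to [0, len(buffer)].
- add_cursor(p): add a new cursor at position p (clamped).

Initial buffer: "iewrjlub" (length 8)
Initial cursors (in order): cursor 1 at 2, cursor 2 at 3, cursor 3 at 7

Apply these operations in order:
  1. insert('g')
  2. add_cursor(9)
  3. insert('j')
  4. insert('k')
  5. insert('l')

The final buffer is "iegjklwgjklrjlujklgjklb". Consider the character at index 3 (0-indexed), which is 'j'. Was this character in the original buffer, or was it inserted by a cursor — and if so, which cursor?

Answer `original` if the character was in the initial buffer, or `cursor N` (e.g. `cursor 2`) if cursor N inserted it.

Answer: cursor 1

Derivation:
After op 1 (insert('g')): buffer="iegwgrjlugb" (len 11), cursors c1@3 c2@5 c3@10, authorship ..1.2....3.
After op 2 (add_cursor(9)): buffer="iegwgrjlugb" (len 11), cursors c1@3 c2@5 c4@9 c3@10, authorship ..1.2....3.
After op 3 (insert('j')): buffer="iegjwgjrjlujgjb" (len 15), cursors c1@4 c2@7 c4@12 c3@14, authorship ..11.22....433.
After op 4 (insert('k')): buffer="iegjkwgjkrjlujkgjkb" (len 19), cursors c1@5 c2@9 c4@15 c3@18, authorship ..111.222....44333.
After op 5 (insert('l')): buffer="iegjklwgjklrjlujklgjklb" (len 23), cursors c1@6 c2@11 c4@18 c3@22, authorship ..1111.2222....4443333.
Authorship (.=original, N=cursor N): . . 1 1 1 1 . 2 2 2 2 . . . . 4 4 4 3 3 3 3 .
Index 3: author = 1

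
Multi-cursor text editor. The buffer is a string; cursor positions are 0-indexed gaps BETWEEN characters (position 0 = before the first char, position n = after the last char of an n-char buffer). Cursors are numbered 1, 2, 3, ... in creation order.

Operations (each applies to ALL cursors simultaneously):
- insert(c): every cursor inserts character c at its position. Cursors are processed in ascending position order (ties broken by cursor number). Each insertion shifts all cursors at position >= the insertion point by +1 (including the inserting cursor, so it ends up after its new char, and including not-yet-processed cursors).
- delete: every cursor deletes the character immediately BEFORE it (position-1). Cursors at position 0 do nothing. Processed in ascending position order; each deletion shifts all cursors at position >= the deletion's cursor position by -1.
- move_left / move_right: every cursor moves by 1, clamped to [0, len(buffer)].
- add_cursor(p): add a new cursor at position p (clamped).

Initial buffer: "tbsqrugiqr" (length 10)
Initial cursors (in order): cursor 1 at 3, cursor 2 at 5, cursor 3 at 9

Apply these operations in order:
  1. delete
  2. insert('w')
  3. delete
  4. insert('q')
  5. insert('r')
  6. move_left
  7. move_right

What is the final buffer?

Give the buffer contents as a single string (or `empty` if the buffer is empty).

Answer: tbqrqqrugiqrr

Derivation:
After op 1 (delete): buffer="tbqugir" (len 7), cursors c1@2 c2@3 c3@6, authorship .......
After op 2 (insert('w')): buffer="tbwqwugiwr" (len 10), cursors c1@3 c2@5 c3@9, authorship ..1.2...3.
After op 3 (delete): buffer="tbqugir" (len 7), cursors c1@2 c2@3 c3@6, authorship .......
After op 4 (insert('q')): buffer="tbqqqugiqr" (len 10), cursors c1@3 c2@5 c3@9, authorship ..1.2...3.
After op 5 (insert('r')): buffer="tbqrqqrugiqrr" (len 13), cursors c1@4 c2@7 c3@12, authorship ..11.22...33.
After op 6 (move_left): buffer="tbqrqqrugiqrr" (len 13), cursors c1@3 c2@6 c3@11, authorship ..11.22...33.
After op 7 (move_right): buffer="tbqrqqrugiqrr" (len 13), cursors c1@4 c2@7 c3@12, authorship ..11.22...33.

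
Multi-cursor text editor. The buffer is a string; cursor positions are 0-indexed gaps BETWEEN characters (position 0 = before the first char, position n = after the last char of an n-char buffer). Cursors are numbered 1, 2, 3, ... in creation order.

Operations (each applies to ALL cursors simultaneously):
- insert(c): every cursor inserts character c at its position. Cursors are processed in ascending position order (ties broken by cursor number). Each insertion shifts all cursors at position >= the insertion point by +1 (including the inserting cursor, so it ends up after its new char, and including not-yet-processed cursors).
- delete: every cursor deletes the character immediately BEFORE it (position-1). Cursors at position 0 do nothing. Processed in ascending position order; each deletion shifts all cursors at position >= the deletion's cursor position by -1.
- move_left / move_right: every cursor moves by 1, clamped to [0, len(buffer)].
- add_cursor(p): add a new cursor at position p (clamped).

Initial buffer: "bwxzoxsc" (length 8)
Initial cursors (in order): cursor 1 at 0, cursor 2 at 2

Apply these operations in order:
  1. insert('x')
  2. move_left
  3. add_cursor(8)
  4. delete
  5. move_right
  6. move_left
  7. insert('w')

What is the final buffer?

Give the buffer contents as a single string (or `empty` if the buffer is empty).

Answer: wxbwxxzowsc

Derivation:
After op 1 (insert('x')): buffer="xbwxxzoxsc" (len 10), cursors c1@1 c2@4, authorship 1..2......
After op 2 (move_left): buffer="xbwxxzoxsc" (len 10), cursors c1@0 c2@3, authorship 1..2......
After op 3 (add_cursor(8)): buffer="xbwxxzoxsc" (len 10), cursors c1@0 c2@3 c3@8, authorship 1..2......
After op 4 (delete): buffer="xbxxzosc" (len 8), cursors c1@0 c2@2 c3@6, authorship 1.2.....
After op 5 (move_right): buffer="xbxxzosc" (len 8), cursors c1@1 c2@3 c3@7, authorship 1.2.....
After op 6 (move_left): buffer="xbxxzosc" (len 8), cursors c1@0 c2@2 c3@6, authorship 1.2.....
After op 7 (insert('w')): buffer="wxbwxxzowsc" (len 11), cursors c1@1 c2@4 c3@9, authorship 11.22...3..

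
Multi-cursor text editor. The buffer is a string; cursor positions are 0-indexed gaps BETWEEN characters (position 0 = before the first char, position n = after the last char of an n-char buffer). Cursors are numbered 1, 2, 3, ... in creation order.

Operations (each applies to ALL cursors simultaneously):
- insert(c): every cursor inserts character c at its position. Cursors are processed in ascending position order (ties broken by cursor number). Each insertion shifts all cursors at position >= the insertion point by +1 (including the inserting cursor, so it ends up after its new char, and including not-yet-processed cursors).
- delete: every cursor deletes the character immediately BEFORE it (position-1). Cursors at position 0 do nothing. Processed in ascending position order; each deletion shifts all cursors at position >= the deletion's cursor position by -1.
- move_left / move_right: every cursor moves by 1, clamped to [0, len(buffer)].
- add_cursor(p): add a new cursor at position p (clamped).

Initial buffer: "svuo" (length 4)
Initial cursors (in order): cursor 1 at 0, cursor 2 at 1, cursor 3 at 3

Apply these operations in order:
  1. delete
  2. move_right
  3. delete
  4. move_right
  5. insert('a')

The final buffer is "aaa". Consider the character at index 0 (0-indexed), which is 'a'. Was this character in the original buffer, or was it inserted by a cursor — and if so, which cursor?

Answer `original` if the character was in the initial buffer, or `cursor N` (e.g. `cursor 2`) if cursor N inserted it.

Answer: cursor 1

Derivation:
After op 1 (delete): buffer="vo" (len 2), cursors c1@0 c2@0 c3@1, authorship ..
After op 2 (move_right): buffer="vo" (len 2), cursors c1@1 c2@1 c3@2, authorship ..
After op 3 (delete): buffer="" (len 0), cursors c1@0 c2@0 c3@0, authorship 
After op 4 (move_right): buffer="" (len 0), cursors c1@0 c2@0 c3@0, authorship 
After op 5 (insert('a')): buffer="aaa" (len 3), cursors c1@3 c2@3 c3@3, authorship 123
Authorship (.=original, N=cursor N): 1 2 3
Index 0: author = 1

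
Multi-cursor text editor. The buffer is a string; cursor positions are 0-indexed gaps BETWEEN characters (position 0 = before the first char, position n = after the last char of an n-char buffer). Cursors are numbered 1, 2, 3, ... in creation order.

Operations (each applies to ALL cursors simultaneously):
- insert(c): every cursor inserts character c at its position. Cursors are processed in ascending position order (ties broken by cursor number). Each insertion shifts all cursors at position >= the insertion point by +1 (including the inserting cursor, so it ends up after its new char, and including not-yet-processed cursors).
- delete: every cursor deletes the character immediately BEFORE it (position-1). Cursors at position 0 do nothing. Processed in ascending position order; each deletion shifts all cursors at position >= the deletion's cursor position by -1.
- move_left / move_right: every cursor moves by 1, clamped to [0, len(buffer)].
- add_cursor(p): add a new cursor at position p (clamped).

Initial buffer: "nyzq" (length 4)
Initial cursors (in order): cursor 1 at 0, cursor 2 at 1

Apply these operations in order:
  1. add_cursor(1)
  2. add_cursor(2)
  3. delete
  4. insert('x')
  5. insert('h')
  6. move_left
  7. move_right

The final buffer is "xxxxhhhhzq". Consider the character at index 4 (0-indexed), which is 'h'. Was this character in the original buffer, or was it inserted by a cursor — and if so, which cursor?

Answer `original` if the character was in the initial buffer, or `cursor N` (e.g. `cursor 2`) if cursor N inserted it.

After op 1 (add_cursor(1)): buffer="nyzq" (len 4), cursors c1@0 c2@1 c3@1, authorship ....
After op 2 (add_cursor(2)): buffer="nyzq" (len 4), cursors c1@0 c2@1 c3@1 c4@2, authorship ....
After op 3 (delete): buffer="zq" (len 2), cursors c1@0 c2@0 c3@0 c4@0, authorship ..
After op 4 (insert('x')): buffer="xxxxzq" (len 6), cursors c1@4 c2@4 c3@4 c4@4, authorship 1234..
After op 5 (insert('h')): buffer="xxxxhhhhzq" (len 10), cursors c1@8 c2@8 c3@8 c4@8, authorship 12341234..
After op 6 (move_left): buffer="xxxxhhhhzq" (len 10), cursors c1@7 c2@7 c3@7 c4@7, authorship 12341234..
After op 7 (move_right): buffer="xxxxhhhhzq" (len 10), cursors c1@8 c2@8 c3@8 c4@8, authorship 12341234..
Authorship (.=original, N=cursor N): 1 2 3 4 1 2 3 4 . .
Index 4: author = 1

Answer: cursor 1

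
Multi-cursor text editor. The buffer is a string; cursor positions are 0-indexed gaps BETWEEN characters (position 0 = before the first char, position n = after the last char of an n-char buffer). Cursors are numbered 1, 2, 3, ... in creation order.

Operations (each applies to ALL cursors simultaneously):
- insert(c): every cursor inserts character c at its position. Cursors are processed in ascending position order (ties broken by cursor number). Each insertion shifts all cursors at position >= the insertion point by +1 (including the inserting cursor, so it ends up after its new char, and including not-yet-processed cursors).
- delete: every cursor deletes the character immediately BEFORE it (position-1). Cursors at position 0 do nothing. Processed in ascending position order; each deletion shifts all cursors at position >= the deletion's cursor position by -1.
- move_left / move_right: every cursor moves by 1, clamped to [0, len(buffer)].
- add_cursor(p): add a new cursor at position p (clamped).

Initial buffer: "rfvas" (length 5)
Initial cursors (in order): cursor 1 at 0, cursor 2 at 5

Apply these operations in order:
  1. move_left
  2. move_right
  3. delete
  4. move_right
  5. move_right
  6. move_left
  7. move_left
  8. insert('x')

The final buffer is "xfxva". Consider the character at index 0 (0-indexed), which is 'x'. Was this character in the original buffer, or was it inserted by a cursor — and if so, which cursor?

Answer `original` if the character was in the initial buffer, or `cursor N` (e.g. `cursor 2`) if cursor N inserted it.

Answer: cursor 1

Derivation:
After op 1 (move_left): buffer="rfvas" (len 5), cursors c1@0 c2@4, authorship .....
After op 2 (move_right): buffer="rfvas" (len 5), cursors c1@1 c2@5, authorship .....
After op 3 (delete): buffer="fva" (len 3), cursors c1@0 c2@3, authorship ...
After op 4 (move_right): buffer="fva" (len 3), cursors c1@1 c2@3, authorship ...
After op 5 (move_right): buffer="fva" (len 3), cursors c1@2 c2@3, authorship ...
After op 6 (move_left): buffer="fva" (len 3), cursors c1@1 c2@2, authorship ...
After op 7 (move_left): buffer="fva" (len 3), cursors c1@0 c2@1, authorship ...
After op 8 (insert('x')): buffer="xfxva" (len 5), cursors c1@1 c2@3, authorship 1.2..
Authorship (.=original, N=cursor N): 1 . 2 . .
Index 0: author = 1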